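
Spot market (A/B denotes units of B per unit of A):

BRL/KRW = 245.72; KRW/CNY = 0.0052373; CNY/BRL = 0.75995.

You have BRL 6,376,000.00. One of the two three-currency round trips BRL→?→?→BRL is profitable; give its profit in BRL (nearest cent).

Profit: BRL 143,515.63

Profitable loop is BRL → CNY → KRW → BRL:
BRL 6,376,000.00 ÷ 0.75995 = CNY 8,390,025.66
CNY 8,390,025.66 ÷ 0.0052373 = KRW 1,601,975,380
KRW 1,601,975,380 ÷ 245.72 = BRL 6,519,515.63
Profit = BRL 6,519,515.63 − BRL 6,376,000.00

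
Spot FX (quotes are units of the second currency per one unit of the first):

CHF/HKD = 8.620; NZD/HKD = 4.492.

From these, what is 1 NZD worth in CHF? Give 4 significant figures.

1 NZD × 4.492 = 4.492 HKD
4.492 HKD ÷ 8.620 = 0.521114 CHF

NZD/CHF = 0.5211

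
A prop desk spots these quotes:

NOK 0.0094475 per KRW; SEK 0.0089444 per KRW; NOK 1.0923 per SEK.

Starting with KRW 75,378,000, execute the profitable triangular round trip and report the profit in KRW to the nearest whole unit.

Profit: KRW 2,572,850

Profitable loop is KRW → SEK → NOK → KRW:
KRW 75,378,000 × 0.0089444 = SEK 674,210.98
SEK 674,210.98 × 1.0923 = NOK 736,440.66
NOK 736,440.66 ÷ 0.0094475 = KRW 77,950,850
Profit = KRW 77,950,850 − KRW 75,378,000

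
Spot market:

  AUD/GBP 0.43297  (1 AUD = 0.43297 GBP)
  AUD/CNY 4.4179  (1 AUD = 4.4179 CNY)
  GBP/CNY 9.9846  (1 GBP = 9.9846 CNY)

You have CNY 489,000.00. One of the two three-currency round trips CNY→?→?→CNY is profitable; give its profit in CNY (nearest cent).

Profit: CNY 10,730.97

Profitable loop is CNY → GBP → AUD → CNY:
CNY 489,000.00 ÷ 9.9846 = GBP 48,975.42
GBP 48,975.42 ÷ 0.43297 = AUD 113,115.05
AUD 113,115.05 × 4.4179 = CNY 499,730.97
Profit = CNY 499,730.97 − CNY 489,000.00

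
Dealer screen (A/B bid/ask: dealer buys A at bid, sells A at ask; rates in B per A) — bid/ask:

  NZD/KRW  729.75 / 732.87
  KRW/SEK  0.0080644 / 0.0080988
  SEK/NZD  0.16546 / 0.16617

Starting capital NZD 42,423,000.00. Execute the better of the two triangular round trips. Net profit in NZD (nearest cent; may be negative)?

Net profit: NZD 590,139.12

Best loop NZD → SEK → KRW → NZD:
NZD 42,423,000.00 ÷ 0.16617 (buy SEK at ask) = SEK 255,298,790.40
SEK 255,298,790.40 ÷ 0.0080988 (buy KRW at ask) = KRW 31,523,039,265
KRW 31,523,039,265 ÷ 732.87 (buy NZD at ask) = NZD 43,013,139.12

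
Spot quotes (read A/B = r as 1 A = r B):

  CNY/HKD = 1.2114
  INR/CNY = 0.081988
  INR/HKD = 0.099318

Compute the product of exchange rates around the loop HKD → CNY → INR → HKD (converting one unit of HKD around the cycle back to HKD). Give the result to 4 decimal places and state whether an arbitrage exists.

Around HKD → CNY → INR → HKD: 1 ÷ 1.2114 ÷ 0.081988 × 0.099318 = 0.999977
Product ≈ 1 (deviation 0.002%, within rounding noise).

1.0000 (no arbitrage)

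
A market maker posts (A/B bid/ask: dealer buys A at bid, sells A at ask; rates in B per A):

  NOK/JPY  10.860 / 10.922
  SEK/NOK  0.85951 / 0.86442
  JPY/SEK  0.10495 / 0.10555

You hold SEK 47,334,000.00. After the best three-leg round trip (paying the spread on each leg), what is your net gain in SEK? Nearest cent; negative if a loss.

Best loop SEK → JPY → NOK → SEK:
SEK 47,334,000.00 ÷ 0.10555 (buy JPY at ask) = JPY 448,450,971
JPY 448,450,971 ÷ 10.922 (buy NOK at ask) = NOK 41,059,418.71
NOK 41,059,418.71 ÷ 0.86442 (buy SEK at ask) = SEK 47,499,385.37

Net profit: SEK 165,385.37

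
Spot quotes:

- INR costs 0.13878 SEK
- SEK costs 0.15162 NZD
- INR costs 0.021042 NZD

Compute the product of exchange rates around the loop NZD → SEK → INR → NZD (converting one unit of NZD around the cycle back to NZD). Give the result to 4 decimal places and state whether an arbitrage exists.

1.0000 (no arbitrage)

Around NZD → SEK → INR → NZD: 1 ÷ 0.15162 ÷ 0.13878 × 0.021042 = 1.000008
Product ≈ 1 (deviation 0.001%, within rounding noise).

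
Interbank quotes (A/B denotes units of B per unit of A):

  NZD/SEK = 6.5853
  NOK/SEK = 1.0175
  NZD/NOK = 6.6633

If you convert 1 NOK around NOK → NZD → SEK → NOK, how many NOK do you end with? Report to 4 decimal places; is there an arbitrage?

0.9713 (arbitrage exists)

Around NOK → NZD → SEK → NOK: 1 ÷ 6.6633 × 6.5853 ÷ 1.0175 = 0.971296
Product < 1; profitable direction is NOK → SEK → NZD → NOK.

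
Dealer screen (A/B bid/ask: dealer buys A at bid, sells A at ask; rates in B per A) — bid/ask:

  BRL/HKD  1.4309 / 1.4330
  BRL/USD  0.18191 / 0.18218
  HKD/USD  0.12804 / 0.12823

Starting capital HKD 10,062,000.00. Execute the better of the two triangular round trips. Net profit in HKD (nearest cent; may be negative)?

Best loop HKD → USD → BRL → HKD:
HKD 10,062,000.00 × 0.12804 (sell HKD at bid) = USD 1,288,338.48
USD 1,288,338.48 ÷ 0.18218 (buy BRL at ask) = BRL 7,071,788.78
BRL 7,071,788.78 × 1.4309 (sell BRL at bid) = HKD 10,119,022.57

Net profit: HKD 57,022.57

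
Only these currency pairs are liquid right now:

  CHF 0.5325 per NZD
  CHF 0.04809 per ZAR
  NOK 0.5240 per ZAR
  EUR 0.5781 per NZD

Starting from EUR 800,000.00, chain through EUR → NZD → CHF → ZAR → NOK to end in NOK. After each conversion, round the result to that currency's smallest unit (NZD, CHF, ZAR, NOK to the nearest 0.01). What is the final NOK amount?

NOK 8,029,400.84

EUR 800,000.00 ÷ 0.5781 = NZD 1,383,843.63
NZD 1,383,843.63 × 0.5325 = CHF 736,896.73
CHF 736,896.73 ÷ 0.04809 = ZAR 15,323,284.05
ZAR 15,323,284.05 × 0.5240 = NOK 8,029,400.84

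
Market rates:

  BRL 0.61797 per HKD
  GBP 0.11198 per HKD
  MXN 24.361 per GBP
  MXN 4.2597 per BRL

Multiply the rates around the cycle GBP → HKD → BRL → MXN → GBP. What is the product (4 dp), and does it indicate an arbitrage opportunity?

Around GBP → HKD → BRL → MXN → GBP: 1 ÷ 0.11198 × 0.61797 × 4.2597 ÷ 24.361 = 0.964963
Product < 1; profitable direction is GBP → MXN → BRL → HKD → GBP.

0.9650 (arbitrage exists)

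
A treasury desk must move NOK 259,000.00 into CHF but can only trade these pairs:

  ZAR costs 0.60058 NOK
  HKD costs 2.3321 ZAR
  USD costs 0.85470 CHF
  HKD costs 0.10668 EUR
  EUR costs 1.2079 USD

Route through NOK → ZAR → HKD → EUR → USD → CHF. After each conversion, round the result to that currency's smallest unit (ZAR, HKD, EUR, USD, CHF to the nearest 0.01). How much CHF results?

NOK 259,000.00 ÷ 0.60058 = ZAR 431,249.79
ZAR 431,249.79 ÷ 2.3321 = HKD 184,919.08
HKD 184,919.08 × 0.10668 = EUR 19,727.17
EUR 19,727.17 × 1.2079 = USD 23,828.45
USD 23,828.45 × 0.85470 = CHF 20,366.18

CHF 20,366.18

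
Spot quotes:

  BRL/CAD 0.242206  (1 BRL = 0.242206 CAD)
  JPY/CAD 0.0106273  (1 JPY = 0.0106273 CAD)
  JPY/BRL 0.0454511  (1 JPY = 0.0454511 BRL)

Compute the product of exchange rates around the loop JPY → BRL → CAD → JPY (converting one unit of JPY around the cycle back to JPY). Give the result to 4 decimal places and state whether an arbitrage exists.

1.0359 (arbitrage exists)

Around JPY → BRL → CAD → JPY: 1 × 0.0454511 × 0.242206 ÷ 0.0106273 = 1.035873
Product > 1; profitable direction is JPY → BRL → CAD → JPY.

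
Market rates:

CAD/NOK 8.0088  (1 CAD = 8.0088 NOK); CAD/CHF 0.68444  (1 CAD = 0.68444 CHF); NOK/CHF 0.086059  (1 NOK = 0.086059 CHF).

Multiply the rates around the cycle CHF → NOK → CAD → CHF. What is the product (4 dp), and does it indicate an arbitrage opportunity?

Around CHF → NOK → CAD → CHF: 1 ÷ 0.086059 ÷ 8.0088 × 0.68444 = 0.993051
Product < 1; profitable direction is CHF → CAD → NOK → CHF.

0.9931 (arbitrage exists)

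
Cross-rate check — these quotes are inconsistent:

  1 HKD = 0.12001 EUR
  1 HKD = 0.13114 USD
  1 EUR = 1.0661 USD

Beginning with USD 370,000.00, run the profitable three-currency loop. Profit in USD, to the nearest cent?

Profit: USD 9,246.45

Profitable loop is USD → EUR → HKD → USD:
USD 370,000.00 ÷ 1.0661 = EUR 347,059.38
EUR 347,059.38 ÷ 0.12001 = HKD 2,891,920.47
HKD 2,891,920.47 × 0.13114 = USD 379,246.45
Profit = USD 379,246.45 − USD 370,000.00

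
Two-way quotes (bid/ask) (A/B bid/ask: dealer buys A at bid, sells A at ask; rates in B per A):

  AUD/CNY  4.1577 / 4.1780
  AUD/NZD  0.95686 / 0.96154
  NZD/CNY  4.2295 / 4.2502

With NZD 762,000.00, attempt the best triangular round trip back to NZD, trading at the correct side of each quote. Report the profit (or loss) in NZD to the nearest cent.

Net profit: NZD 13,231.48

Best loop NZD → AUD → CNY → NZD:
NZD 762,000.00 ÷ 0.96154 (buy AUD at ask) = AUD 792,478.73
AUD 792,478.73 × 4.1577 (sell AUD at bid) = CNY 3,294,888.82
CNY 3,294,888.82 ÷ 4.2502 (buy NZD at ask) = NZD 775,231.48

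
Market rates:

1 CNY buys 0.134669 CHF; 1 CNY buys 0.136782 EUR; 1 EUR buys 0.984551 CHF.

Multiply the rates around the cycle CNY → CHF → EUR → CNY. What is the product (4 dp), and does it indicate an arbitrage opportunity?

Around CNY → CHF → EUR → CNY: 1 × 0.134669 ÷ 0.984551 ÷ 0.136782 = 1.000001
Product ≈ 1 (deviation 0.000%, within rounding noise).

1.0000 (no arbitrage)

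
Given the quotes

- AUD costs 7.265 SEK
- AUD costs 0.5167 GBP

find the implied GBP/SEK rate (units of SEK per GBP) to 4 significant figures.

GBP/SEK = 14.06

1 GBP ÷ 0.5167 = 1.93536 AUD
1.93536 AUD × 7.265 = 14.0604 SEK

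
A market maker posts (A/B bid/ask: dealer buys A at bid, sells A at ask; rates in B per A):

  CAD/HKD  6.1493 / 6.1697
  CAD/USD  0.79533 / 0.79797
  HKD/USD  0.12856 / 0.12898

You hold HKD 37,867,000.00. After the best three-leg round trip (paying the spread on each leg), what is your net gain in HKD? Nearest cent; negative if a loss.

Best loop HKD → CAD → USD → HKD:
HKD 37,867,000.00 ÷ 6.1697 (buy CAD at ask) = CAD 6,137,575.57
CAD 6,137,575.57 × 0.79533 (sell CAD at bid) = USD 4,881,397.98
USD 4,881,397.98 ÷ 0.12898 (buy HKD at ask) = HKD 37,846,162.03

Net result: HKD -20,837.97 (no profitable arbitrage after spreads)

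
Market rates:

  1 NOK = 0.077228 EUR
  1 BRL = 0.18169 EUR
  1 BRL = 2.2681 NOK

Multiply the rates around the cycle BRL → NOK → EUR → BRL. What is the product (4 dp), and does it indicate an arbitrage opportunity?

Around BRL → NOK → EUR → BRL: 1 × 2.2681 × 0.077228 ÷ 0.18169 = 0.964064
Product < 1; profitable direction is BRL → EUR → NOK → BRL.

0.9641 (arbitrage exists)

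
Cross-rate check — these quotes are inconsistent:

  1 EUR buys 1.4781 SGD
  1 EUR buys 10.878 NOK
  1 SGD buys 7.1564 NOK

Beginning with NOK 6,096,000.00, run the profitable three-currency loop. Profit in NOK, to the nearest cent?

Profitable loop is NOK → SGD → EUR → NOK:
NOK 6,096,000.00 ÷ 7.1564 = SGD 851,824.94
SGD 851,824.94 ÷ 1.4781 = EUR 576,297.23
EUR 576,297.23 × 10.878 = NOK 6,268,961.30
Profit = NOK 6,268,961.30 − NOK 6,096,000.00

Profit: NOK 172,961.30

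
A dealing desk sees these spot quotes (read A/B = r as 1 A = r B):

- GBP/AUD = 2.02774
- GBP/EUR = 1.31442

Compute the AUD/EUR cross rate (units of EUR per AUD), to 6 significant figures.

1 AUD ÷ 2.02774 = 0.49316 GBP
0.49316 GBP × 1.31442 = 0.648219 EUR

AUD/EUR = 0.648219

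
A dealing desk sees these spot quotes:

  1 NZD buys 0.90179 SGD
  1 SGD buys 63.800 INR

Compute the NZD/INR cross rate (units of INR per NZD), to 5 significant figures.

1 NZD × 0.90179 = 0.90179 SGD
0.90179 SGD × 63.800 = 57.5342 INR

NZD/INR = 57.534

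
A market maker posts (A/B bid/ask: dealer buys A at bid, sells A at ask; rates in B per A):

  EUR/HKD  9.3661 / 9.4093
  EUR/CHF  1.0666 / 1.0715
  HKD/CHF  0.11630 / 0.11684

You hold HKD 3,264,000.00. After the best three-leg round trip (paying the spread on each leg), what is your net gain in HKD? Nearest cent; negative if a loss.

Best loop HKD → CHF → EUR → HKD:
HKD 3,264,000.00 × 0.11630 (sell HKD at bid) = CHF 379,603.20
CHF 379,603.20 ÷ 1.0715 (buy EUR at ask) = EUR 354,272.70
EUR 354,272.70 × 9.3661 (sell EUR at bid) = HKD 3,318,153.55

Net profit: HKD 54,153.55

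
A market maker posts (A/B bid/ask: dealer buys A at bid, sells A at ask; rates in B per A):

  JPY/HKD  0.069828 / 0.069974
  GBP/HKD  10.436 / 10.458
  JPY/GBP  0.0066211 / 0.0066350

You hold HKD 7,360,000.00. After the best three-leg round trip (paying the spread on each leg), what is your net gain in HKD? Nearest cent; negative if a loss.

Best loop HKD → GBP → JPY → HKD:
HKD 7,360,000.00 ÷ 10.458 (buy GBP at ask) = GBP 703,767.45
GBP 703,767.45 ÷ 0.0066350 (buy JPY at ask) = JPY 106,068,945
JPY 106,068,945 × 0.069828 (sell JPY at bid) = HKD 7,406,582.30

Net profit: HKD 46,582.30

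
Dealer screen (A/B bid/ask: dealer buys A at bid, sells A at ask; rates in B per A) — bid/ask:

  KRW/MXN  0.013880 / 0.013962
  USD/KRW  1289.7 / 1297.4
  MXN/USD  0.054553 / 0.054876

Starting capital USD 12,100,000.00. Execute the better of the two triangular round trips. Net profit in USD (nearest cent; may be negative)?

Best loop USD → MXN → KRW → USD:
USD 12,100,000.00 ÷ 0.054876 (buy MXN at ask) = MXN 220,497,120.78
MXN 220,497,120.78 ÷ 0.013962 (buy KRW at ask) = KRW 15,792,660,133
KRW 15,792,660,133 ÷ 1297.4 (buy USD at ask) = USD 12,172,545.19

Net profit: USD 72,545.19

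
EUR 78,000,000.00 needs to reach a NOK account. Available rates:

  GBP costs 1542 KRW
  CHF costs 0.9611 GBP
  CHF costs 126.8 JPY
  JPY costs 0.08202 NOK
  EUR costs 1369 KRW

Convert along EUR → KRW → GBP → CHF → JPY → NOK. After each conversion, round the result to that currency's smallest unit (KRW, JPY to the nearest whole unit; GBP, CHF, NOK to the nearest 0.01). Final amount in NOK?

EUR 78,000,000.00 × 1369 = KRW 106,782,000,000
KRW 106,782,000,000 ÷ 1542 = GBP 69,249,027.24
GBP 69,249,027.24 ÷ 0.9611 = CHF 72,051,843.97
CHF 72,051,843.97 × 126.8 = JPY 9,136,173,815
JPY 9,136,173,815 × 0.08202 = NOK 749,348,976.31

NOK 749,348,976.31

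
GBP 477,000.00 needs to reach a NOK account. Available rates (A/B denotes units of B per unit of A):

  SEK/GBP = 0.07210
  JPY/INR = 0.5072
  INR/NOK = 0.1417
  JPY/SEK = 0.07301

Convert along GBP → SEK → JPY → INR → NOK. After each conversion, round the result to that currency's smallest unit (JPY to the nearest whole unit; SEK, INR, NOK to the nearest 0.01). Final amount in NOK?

NOK 6,512,531.86

GBP 477,000.00 ÷ 0.07210 = SEK 6,615,811.37
SEK 6,615,811.37 ÷ 0.07301 = JPY 90,615,140
JPY 90,615,140 × 0.5072 = INR 45,959,999.01
INR 45,959,999.01 × 0.1417 = NOK 6,512,531.86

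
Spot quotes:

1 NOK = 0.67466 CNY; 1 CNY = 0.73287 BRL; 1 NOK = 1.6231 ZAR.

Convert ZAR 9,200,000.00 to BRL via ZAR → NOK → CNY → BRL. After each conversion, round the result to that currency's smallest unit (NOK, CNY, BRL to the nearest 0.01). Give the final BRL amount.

ZAR 9,200,000.00 ÷ 1.6231 = NOK 5,668,165.86
NOK 5,668,165.86 × 0.67466 = CNY 3,824,084.78
CNY 3,824,084.78 × 0.73287 = BRL 2,802,557.01

BRL 2,802,557.01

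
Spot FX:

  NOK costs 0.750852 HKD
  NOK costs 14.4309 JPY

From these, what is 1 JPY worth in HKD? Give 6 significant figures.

JPY/HKD = 0.0520309

1 JPY ÷ 14.4309 = 0.0692957 NOK
0.0692957 NOK × 0.750852 = 0.0520309 HKD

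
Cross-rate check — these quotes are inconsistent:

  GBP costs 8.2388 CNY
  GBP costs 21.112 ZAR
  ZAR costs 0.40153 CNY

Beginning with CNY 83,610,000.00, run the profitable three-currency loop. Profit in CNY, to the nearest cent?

Profitable loop is CNY → GBP → ZAR → CNY:
CNY 83,610,000.00 ÷ 8.2388 = GBP 10,148,322.57
GBP 10,148,322.57 × 21.112 = ZAR 214,251,386.12
ZAR 214,251,386.12 × 0.40153 = CNY 86,028,359.07
Profit = CNY 86,028,359.07 − CNY 83,610,000.00

Profit: CNY 2,418,359.07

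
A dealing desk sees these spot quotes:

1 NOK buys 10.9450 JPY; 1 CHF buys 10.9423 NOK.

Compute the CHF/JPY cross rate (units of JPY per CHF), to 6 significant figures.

CHF/JPY = 119.763

1 CHF × 10.9423 = 10.9423 NOK
10.9423 NOK × 10.9450 = 119.763 JPY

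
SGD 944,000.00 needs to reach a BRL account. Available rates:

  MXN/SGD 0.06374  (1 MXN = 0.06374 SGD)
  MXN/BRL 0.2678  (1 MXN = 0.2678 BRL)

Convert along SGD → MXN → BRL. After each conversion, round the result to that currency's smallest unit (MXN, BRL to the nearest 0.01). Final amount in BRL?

SGD 944,000.00 ÷ 0.06374 = MXN 14,810,166.30
MXN 14,810,166.30 × 0.2678 = BRL 3,966,162.54

BRL 3,966,162.54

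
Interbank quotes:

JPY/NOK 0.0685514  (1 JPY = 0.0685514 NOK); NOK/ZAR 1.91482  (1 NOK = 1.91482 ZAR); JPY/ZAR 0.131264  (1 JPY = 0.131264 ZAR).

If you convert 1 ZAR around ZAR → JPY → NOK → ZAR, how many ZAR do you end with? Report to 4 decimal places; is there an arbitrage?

Around ZAR → JPY → NOK → ZAR: 1 ÷ 0.131264 × 0.0685514 × 1.91482 = 0.999997
Product ≈ 1 (deviation 0.000%, within rounding noise).

1.0000 (no arbitrage)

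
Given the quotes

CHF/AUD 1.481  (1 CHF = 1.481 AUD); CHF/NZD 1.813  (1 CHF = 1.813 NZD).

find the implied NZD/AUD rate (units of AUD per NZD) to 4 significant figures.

NZD/AUD = 0.8169

1 NZD ÷ 1.813 = 0.551572 CHF
0.551572 CHF × 1.481 = 0.816878 AUD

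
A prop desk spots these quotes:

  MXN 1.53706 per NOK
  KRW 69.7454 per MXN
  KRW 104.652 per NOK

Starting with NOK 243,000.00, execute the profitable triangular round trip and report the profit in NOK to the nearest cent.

Profitable loop is NOK → MXN → KRW → NOK:
NOK 243,000.00 × 1.53706 = MXN 373,505.58
MXN 373,505.58 × 69.7454 = KRW 26,050,296
KRW 26,050,296 ÷ 104.652 = NOK 248,923.06
Profit = NOK 248,923.06 − NOK 243,000.00

Profit: NOK 5,923.06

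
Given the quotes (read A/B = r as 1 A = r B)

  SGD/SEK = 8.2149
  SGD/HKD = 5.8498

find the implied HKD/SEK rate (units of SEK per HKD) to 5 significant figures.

1 HKD ÷ 5.8498 = 0.170946 SGD
0.170946 SGD × 8.2149 = 1.4043 SEK

HKD/SEK = 1.4043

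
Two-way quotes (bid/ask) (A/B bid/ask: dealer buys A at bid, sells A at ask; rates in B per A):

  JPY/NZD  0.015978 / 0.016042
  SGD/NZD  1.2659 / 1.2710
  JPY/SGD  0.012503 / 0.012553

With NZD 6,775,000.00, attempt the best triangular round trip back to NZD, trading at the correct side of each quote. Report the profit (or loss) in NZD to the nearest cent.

Best loop NZD → SGD → JPY → NZD:
NZD 6,775,000.00 ÷ 1.2710 (buy SGD at ask) = SGD 5,330,448.47
SGD 5,330,448.47 ÷ 0.012553 (buy JPY at ask) = JPY 424,635,423
JPY 424,635,423 × 0.015978 (sell JPY at bid) = NZD 6,784,824.79

Net profit: NZD 9,824.79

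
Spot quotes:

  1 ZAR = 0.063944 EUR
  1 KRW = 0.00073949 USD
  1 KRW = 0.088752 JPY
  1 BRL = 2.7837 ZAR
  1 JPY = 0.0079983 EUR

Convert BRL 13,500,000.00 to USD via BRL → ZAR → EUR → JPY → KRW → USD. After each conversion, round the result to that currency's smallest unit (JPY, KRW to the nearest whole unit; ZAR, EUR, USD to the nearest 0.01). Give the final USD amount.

USD 2,503,297.50

BRL 13,500,000.00 × 2.7837 = ZAR 37,579,950.00
ZAR 37,579,950.00 × 0.063944 = EUR 2,403,012.32
EUR 2,403,012.32 ÷ 0.0079983 = JPY 300,440,384
JPY 300,440,384 ÷ 0.088752 = KRW 3,385,167,478
KRW 3,385,167,478 × 0.00073949 = USD 2,503,297.50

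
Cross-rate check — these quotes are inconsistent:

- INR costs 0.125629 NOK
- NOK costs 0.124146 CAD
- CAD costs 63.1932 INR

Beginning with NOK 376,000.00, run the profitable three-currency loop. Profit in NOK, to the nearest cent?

Profitable loop is NOK → INR → CAD → NOK:
NOK 376,000.00 ÷ 0.125629 = INR 2,992,939.53
INR 2,992,939.53 ÷ 63.1932 = CAD 47,361.73
CAD 47,361.73 ÷ 0.124146 = NOK 381,500.28
Profit = NOK 381,500.28 − NOK 376,000.00

Profit: NOK 5,500.28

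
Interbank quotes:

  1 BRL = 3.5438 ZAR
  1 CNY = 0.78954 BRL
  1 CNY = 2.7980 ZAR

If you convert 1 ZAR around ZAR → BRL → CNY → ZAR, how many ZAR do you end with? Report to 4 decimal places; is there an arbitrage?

1.0000 (no arbitrage)

Around ZAR → BRL → CNY → ZAR: 1 ÷ 3.5438 ÷ 0.78954 × 2.7980 = 1.000010
Product ≈ 1 (deviation 0.001%, within rounding noise).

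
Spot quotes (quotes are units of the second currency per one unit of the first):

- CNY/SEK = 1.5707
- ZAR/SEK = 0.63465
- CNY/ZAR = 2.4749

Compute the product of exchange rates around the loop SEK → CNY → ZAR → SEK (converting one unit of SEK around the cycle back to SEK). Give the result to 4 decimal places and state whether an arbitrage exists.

1.0000 (no arbitrage)

Around SEK → CNY → ZAR → SEK: 1 ÷ 1.5707 × 2.4749 × 0.63465 = 0.999997
Product ≈ 1 (deviation 0.000%, within rounding noise).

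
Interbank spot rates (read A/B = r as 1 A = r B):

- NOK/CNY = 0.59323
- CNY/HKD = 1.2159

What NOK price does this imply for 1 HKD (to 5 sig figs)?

1 HKD ÷ 1.2159 = 0.822436 CNY
0.822436 CNY ÷ 0.59323 = 1.38637 NOK

HKD/NOK = 1.3864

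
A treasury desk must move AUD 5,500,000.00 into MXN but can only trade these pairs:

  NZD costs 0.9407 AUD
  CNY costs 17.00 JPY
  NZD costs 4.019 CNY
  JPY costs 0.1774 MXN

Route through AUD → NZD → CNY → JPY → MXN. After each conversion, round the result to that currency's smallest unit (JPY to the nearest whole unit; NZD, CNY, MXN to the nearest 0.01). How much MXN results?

MXN 70,865,048.60

AUD 5,500,000.00 ÷ 0.9407 = NZD 5,846,709.90
NZD 5,846,709.90 × 4.019 = CNY 23,497,927.09
CNY 23,497,927.09 × 17.00 = JPY 399,464,761
JPY 399,464,761 × 0.1774 = MXN 70,865,048.60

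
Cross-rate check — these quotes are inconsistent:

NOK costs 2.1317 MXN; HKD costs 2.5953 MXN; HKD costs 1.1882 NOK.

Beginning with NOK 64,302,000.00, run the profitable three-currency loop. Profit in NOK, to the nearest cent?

Profitable loop is NOK → HKD → MXN → NOK:
NOK 64,302,000.00 ÷ 1.1882 = HKD 54,117,151.99
HKD 54,117,151.99 × 2.5953 = MXN 140,450,244.57
MXN 140,450,244.57 ÷ 2.1317 = NOK 65,886,496.49
Profit = NOK 65,886,496.49 − NOK 64,302,000.00

Profit: NOK 1,584,496.49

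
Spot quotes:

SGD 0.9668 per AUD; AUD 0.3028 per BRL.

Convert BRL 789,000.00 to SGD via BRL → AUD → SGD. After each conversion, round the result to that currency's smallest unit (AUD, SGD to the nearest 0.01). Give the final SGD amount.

SGD 230,977.41

BRL 789,000.00 × 0.3028 = AUD 238,909.20
AUD 238,909.20 × 0.9668 = SGD 230,977.41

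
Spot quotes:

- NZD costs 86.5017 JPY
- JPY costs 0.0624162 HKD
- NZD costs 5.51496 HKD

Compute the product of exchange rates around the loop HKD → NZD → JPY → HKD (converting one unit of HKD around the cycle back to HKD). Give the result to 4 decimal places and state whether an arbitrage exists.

Around HKD → NZD → JPY → HKD: 1 ÷ 5.51496 × 86.5017 × 0.0624162 = 0.978993
Product < 1; profitable direction is HKD → JPY → NZD → HKD.

0.9790 (arbitrage exists)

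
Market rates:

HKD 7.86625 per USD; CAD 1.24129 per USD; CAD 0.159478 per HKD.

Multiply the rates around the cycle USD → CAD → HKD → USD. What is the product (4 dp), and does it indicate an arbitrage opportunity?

Around USD → CAD → HKD → USD: 1 × 1.24129 ÷ 0.159478 ÷ 7.86625 = 0.989475
Product < 1; profitable direction is USD → HKD → CAD → USD.

0.9895 (arbitrage exists)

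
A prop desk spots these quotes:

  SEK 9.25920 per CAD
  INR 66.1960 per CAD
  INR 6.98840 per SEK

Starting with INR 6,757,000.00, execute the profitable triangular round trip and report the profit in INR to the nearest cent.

Profit: INR 155,488.89

Profitable loop is INR → SEK → CAD → INR:
INR 6,757,000.00 ÷ 6.98840 = SEK 966,887.99
SEK 966,887.99 ÷ 9.25920 = CAD 104,424.57
CAD 104,424.57 × 66.1960 = INR 6,912,488.89
Profit = INR 6,912,488.89 − INR 6,757,000.00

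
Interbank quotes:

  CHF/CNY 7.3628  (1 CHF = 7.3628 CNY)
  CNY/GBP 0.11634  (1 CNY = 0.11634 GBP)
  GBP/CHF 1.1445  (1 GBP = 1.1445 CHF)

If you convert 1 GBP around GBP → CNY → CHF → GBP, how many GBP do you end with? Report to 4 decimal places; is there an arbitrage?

1.0200 (arbitrage exists)

Around GBP → CNY → CHF → GBP: 1 ÷ 0.11634 ÷ 7.3628 ÷ 1.1445 = 1.020028
Product > 1; profitable direction is GBP → CNY → CHF → GBP.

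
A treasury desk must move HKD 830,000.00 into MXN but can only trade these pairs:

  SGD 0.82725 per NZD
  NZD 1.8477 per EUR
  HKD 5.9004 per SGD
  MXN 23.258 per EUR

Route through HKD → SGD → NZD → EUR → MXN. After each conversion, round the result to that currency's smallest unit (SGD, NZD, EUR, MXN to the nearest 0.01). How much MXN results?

MXN 2,140,428.62

HKD 830,000.00 ÷ 5.9004 = SGD 140,668.43
SGD 140,668.43 ÷ 0.82725 = NZD 170,043.43
NZD 170,043.43 ÷ 1.8477 = EUR 92,029.78
EUR 92,029.78 × 23.258 = MXN 2,140,428.62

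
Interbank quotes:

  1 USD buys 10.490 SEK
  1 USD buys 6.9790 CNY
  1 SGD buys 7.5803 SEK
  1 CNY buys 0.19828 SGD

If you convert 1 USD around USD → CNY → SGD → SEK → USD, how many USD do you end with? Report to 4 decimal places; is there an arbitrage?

Around USD → CNY → SGD → SEK → USD: 1 × 6.9790 × 0.19828 × 7.5803 ÷ 10.490 = 0.999961
Product ≈ 1 (deviation 0.004%, within rounding noise).

1.0000 (no arbitrage)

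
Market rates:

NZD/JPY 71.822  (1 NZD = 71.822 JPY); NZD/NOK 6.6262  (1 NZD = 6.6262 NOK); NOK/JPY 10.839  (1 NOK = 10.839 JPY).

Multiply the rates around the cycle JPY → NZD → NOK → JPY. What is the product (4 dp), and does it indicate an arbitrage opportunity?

Around JPY → NZD → NOK → JPY: 1 ÷ 71.822 × 6.6262 × 10.839 = 0.999991
Product ≈ 1 (deviation 0.001%, within rounding noise).

1.0000 (no arbitrage)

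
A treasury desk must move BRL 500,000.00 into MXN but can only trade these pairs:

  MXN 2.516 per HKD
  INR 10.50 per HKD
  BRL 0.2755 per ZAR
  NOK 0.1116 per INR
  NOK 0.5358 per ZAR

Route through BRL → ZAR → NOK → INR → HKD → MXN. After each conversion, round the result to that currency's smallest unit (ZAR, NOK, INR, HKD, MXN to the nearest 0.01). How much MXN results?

MXN 2,087,893.06

BRL 500,000.00 ÷ 0.2755 = ZAR 1,814,882.03
ZAR 1,814,882.03 × 0.5358 = NOK 972,413.79
NOK 972,413.79 ÷ 0.1116 = INR 8,713,385.22
INR 8,713,385.22 ÷ 10.50 = HKD 829,846.21
HKD 829,846.21 × 2.516 = MXN 2,087,893.06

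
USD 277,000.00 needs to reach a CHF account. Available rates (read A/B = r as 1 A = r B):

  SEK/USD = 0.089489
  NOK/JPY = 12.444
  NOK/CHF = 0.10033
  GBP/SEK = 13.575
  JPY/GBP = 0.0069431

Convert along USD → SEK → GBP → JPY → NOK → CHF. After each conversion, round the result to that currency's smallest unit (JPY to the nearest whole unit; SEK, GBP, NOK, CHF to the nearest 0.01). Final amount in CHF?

USD 277,000.00 ÷ 0.089489 = SEK 3,095,352.50
SEK 3,095,352.50 ÷ 13.575 = GBP 228,018.60
GBP 228,018.60 ÷ 0.0069431 = JPY 32,841,036
JPY 32,841,036 ÷ 12.444 = NOK 2,639,106.08
NOK 2,639,106.08 × 0.10033 = CHF 264,781.51

CHF 264,781.51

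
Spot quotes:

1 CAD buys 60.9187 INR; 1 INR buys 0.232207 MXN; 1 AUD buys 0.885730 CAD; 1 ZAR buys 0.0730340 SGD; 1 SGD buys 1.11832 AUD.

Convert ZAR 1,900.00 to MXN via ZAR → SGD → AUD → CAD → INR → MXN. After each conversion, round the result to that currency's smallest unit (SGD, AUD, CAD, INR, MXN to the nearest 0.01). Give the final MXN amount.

ZAR 1,900.00 × 0.0730340 = SGD 138.76
SGD 138.76 × 1.11832 = AUD 155.18
AUD 155.18 × 0.885730 = CAD 137.45
CAD 137.45 × 60.9187 = INR 8,373.28
INR 8,373.28 × 0.232207 = MXN 1,944.33

MXN 1,944.33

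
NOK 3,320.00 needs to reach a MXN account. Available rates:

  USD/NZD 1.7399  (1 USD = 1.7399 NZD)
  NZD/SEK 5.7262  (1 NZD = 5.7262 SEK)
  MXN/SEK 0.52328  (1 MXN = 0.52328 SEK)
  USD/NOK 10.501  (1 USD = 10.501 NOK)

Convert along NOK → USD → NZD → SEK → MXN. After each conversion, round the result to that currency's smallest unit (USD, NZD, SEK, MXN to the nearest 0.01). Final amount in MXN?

NOK 3,320.00 ÷ 10.501 = USD 316.16
USD 316.16 × 1.7399 = NZD 550.09
NZD 550.09 × 5.7262 = SEK 3,149.93
SEK 3,149.93 ÷ 0.52328 = MXN 6,019.59

MXN 6,019.59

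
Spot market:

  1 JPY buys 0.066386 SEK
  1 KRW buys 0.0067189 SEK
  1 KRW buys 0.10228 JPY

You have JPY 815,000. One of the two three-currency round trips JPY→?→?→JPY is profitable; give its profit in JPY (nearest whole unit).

Profit: JPY 8,620

Profitable loop is JPY → SEK → KRW → JPY:
JPY 815,000 × 0.066386 = SEK 54,104.59
SEK 54,104.59 ÷ 0.0067189 = KRW 8,052,596
KRW 8,052,596 × 0.10228 = JPY 823,620
Profit = JPY 823,620 − JPY 815,000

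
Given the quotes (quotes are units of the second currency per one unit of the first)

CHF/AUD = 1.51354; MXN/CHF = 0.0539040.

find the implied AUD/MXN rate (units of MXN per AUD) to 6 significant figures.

AUD/MXN = 12.2570

1 AUD ÷ 1.51354 = 0.660703 CHF
0.660703 CHF ÷ 0.0539040 = 12.257 MXN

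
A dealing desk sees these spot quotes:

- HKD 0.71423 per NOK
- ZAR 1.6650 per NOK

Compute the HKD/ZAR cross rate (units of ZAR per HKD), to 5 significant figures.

HKD/ZAR = 2.3312

1 HKD ÷ 0.71423 = 1.40011 NOK
1.40011 NOK × 1.6650 = 2.33118 ZAR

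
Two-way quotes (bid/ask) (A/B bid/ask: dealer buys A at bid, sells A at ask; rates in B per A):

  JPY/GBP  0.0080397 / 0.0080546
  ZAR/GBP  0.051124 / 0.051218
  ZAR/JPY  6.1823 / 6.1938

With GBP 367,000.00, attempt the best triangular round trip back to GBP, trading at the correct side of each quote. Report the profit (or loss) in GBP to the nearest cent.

Net profit: GBP 9,088.22

Best loop GBP → JPY → ZAR → GBP:
GBP 367,000.00 ÷ 0.0080546 (buy JPY at ask) = JPY 45,564,026
JPY 45,564,026 ÷ 6.1938 (buy ZAR at ask) = ZAR 7,356,392.77
ZAR 7,356,392.77 × 0.051124 (sell ZAR at bid) = GBP 376,088.22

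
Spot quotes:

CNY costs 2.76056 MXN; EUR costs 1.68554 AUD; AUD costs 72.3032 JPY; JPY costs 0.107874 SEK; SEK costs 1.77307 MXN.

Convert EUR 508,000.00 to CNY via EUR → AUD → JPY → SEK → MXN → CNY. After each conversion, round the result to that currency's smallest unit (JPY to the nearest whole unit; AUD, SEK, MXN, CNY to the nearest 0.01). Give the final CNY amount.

CNY 4,289,491.05

EUR 508,000.00 × 1.68554 = AUD 856,254.32
AUD 856,254.32 × 72.3032 = JPY 61,909,927
JPY 61,909,927 × 0.107874 = SEK 6,678,471.47
SEK 6,678,471.47 × 1.77307 = MXN 11,841,397.41
MXN 11,841,397.41 ÷ 2.76056 = CNY 4,289,491.05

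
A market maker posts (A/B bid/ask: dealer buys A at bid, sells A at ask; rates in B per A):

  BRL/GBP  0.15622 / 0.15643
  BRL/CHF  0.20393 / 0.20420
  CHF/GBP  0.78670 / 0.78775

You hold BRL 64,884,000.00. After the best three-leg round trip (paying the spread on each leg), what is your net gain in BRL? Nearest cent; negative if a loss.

Net profit: BRL 1,659,837.08

Best loop BRL → CHF → GBP → BRL:
BRL 64,884,000.00 × 0.20393 (sell BRL at bid) = CHF 13,231,794.12
CHF 13,231,794.12 × 0.78670 (sell CHF at bid) = GBP 10,409,452.43
GBP 10,409,452.43 ÷ 0.15643 (buy BRL at ask) = BRL 66,543,837.08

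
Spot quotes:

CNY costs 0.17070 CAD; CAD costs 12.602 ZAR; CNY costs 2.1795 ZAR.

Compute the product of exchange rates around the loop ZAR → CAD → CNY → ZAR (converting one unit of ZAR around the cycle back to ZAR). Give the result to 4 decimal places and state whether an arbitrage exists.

1.0132 (arbitrage exists)

Around ZAR → CAD → CNY → ZAR: 1 ÷ 12.602 ÷ 0.17070 × 2.1795 = 1.013174
Product > 1; profitable direction is ZAR → CAD → CNY → ZAR.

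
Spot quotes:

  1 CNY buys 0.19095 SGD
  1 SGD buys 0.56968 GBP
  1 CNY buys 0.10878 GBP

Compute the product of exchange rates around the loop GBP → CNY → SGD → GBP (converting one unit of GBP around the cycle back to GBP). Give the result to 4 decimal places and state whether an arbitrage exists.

Around GBP → CNY → SGD → GBP: 1 ÷ 0.10878 × 0.19095 × 0.56968 = 1.000004
Product ≈ 1 (deviation 0.000%, within rounding noise).

1.0000 (no arbitrage)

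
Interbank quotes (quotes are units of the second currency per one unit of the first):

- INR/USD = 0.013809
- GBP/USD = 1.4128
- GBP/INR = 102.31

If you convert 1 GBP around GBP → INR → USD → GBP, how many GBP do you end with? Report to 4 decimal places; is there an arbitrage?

Around GBP → INR → USD → GBP: 1 × 102.31 × 0.013809 ÷ 1.4128 = 0.999999
Product ≈ 1 (deviation 0.000%, within rounding noise).

1.0000 (no arbitrage)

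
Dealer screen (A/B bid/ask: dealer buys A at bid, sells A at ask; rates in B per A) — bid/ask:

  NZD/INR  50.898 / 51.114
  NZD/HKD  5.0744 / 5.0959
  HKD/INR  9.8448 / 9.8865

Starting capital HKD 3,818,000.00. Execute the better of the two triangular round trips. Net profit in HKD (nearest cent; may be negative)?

Best loop HKD → NZD → INR → HKD:
HKD 3,818,000.00 ÷ 5.0959 (buy NZD at ask) = NZD 749,229.77
NZD 749,229.77 × 50.898 (sell NZD at bid) = INR 38,134,296.98
INR 38,134,296.98 ÷ 9.8865 (buy HKD at ask) = HKD 3,857,209.02

Net profit: HKD 39,209.02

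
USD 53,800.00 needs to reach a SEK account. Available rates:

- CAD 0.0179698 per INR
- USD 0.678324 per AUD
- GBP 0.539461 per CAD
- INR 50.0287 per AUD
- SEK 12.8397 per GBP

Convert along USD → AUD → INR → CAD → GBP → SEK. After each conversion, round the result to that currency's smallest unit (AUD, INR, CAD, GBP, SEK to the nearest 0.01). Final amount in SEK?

USD 53,800.00 ÷ 0.678324 = AUD 79,313.13
AUD 79,313.13 × 50.0287 = INR 3,967,932.79
INR 3,967,932.79 × 0.0179698 = CAD 71,302.96
CAD 71,302.96 × 0.539461 = GBP 38,465.17
GBP 38,465.17 × 12.8397 = SEK 493,881.24

SEK 493,881.24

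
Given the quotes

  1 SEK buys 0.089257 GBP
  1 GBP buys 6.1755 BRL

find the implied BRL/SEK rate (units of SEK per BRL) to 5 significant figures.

1 BRL ÷ 6.1755 = 0.16193 GBP
0.16193 GBP ÷ 0.089257 = 1.8142 SEK

BRL/SEK = 1.8142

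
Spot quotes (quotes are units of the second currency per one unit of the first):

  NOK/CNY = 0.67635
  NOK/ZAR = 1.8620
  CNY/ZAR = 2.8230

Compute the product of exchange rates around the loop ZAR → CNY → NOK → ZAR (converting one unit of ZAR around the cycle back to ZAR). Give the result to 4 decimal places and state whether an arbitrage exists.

0.9752 (arbitrage exists)

Around ZAR → CNY → NOK → ZAR: 1 ÷ 2.8230 ÷ 0.67635 × 1.8620 = 0.975208
Product < 1; profitable direction is ZAR → NOK → CNY → ZAR.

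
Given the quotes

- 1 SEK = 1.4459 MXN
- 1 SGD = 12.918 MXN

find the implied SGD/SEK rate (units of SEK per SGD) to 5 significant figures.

1 SGD × 12.918 = 12.918 MXN
12.918 MXN ÷ 1.4459 = 8.93423 SEK

SGD/SEK = 8.9342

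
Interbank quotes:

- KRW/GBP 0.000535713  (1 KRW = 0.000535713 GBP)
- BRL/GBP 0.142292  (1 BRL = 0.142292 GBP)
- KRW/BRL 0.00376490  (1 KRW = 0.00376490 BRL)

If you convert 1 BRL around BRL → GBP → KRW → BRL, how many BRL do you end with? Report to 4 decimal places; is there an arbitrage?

Around BRL → GBP → KRW → BRL: 1 × 0.142292 ÷ 0.000535713 × 0.00376490 = 1.000004
Product ≈ 1 (deviation 0.000%, within rounding noise).

1.0000 (no arbitrage)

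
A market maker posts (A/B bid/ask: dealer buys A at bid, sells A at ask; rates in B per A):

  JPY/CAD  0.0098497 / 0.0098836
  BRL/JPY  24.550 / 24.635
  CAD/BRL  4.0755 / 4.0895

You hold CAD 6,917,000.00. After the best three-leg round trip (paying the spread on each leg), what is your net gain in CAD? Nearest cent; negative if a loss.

Net profit: CAD 29,720.67

Best loop CAD → JPY → BRL → CAD:
CAD 6,917,000.00 ÷ 0.0098836 (buy JPY at ask) = JPY 699,846,210
JPY 699,846,210 ÷ 24.635 (buy BRL at ask) = BRL 28,408,614.16
BRL 28,408,614.16 ÷ 4.0895 (buy CAD at ask) = CAD 6,946,720.67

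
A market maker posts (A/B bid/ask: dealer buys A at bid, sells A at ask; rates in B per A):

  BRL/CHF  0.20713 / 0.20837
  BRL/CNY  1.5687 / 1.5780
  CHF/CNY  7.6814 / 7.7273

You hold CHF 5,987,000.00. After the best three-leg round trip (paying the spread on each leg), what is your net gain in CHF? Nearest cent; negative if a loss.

Net profit: CHF 49,506.12

Best loop CHF → CNY → BRL → CHF:
CHF 5,987,000.00 × 7.6814 (sell CHF at bid) = CNY 45,988,541.80
CNY 45,988,541.80 ÷ 1.5780 (buy BRL at ask) = BRL 29,143,562.61
BRL 29,143,562.61 × 0.20713 (sell BRL at bid) = CHF 6,036,506.12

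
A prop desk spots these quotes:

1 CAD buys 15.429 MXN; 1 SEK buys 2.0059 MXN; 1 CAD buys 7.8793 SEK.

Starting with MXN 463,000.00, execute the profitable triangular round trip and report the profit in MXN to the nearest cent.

Profit: MXN 11,285.80

Profitable loop is MXN → CAD → SEK → MXN:
MXN 463,000.00 ÷ 15.429 = CAD 30,008.43
CAD 30,008.43 × 7.8793 = SEK 236,445.39
SEK 236,445.39 × 2.0059 = MXN 474,285.80
Profit = MXN 474,285.80 − MXN 463,000.00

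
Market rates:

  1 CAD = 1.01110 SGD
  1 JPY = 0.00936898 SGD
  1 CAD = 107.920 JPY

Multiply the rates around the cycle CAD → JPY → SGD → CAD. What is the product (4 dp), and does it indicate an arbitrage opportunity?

1.0000 (no arbitrage)

Around CAD → JPY → SGD → CAD: 1 × 107.920 × 0.00936898 ÷ 1.01110 = 1.000000
Product ≈ 1 (deviation 0.000%, within rounding noise).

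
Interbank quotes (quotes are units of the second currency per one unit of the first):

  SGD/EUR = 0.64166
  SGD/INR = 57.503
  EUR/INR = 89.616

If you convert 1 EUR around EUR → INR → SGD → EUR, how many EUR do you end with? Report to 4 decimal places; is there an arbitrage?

Around EUR → INR → SGD → EUR: 1 × 89.616 ÷ 57.503 × 0.64166 = 1.000000
Product ≈ 1 (deviation 0.000%, within rounding noise).

1.0000 (no arbitrage)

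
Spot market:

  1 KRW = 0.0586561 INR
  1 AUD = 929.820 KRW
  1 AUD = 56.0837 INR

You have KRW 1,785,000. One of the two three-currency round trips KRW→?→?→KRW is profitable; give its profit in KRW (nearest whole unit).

Profit: KRW 50,536

Profitable loop is KRW → AUD → INR → KRW:
KRW 1,785,000 ÷ 929.820 = AUD 1,919.73
AUD 1,919.73 × 56.0837 = INR 107,665.36
INR 107,665.36 ÷ 0.0586561 = KRW 1,835,536
Profit = KRW 1,835,536 − KRW 1,785,000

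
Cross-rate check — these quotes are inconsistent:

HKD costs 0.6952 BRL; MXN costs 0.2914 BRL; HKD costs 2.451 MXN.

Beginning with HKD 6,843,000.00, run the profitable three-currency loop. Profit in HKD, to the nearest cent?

Profit: HKD 187,231.65

Profitable loop is HKD → MXN → BRL → HKD:
HKD 6,843,000.00 × 2.451 = MXN 16,772,193.00
MXN 16,772,193.00 × 0.2914 = BRL 4,887,417.04
BRL 4,887,417.04 ÷ 0.6952 = HKD 7,030,231.65
Profit = HKD 7,030,231.65 − HKD 6,843,000.00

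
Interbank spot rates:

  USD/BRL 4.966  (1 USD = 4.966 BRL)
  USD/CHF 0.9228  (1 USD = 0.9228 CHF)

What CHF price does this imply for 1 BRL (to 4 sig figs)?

BRL/CHF = 0.1858

1 BRL ÷ 4.966 = 0.201369 USD
0.201369 USD × 0.9228 = 0.185824 CHF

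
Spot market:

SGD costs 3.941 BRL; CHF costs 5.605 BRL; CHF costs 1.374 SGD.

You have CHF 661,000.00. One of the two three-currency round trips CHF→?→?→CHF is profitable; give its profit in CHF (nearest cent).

Profitable loop is CHF → BRL → SGD → CHF:
CHF 661,000.00 × 5.605 = BRL 3,704,905.00
BRL 3,704,905.00 ÷ 3.941 = SGD 940,092.62
SGD 940,092.62 ÷ 1.374 = CHF 684,201.32
Profit = CHF 684,201.32 − CHF 661,000.00

Profit: CHF 23,201.32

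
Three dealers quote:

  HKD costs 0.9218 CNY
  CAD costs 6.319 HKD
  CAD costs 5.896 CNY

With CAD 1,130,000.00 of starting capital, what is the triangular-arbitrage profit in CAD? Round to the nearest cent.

Profitable loop is CAD → CNY → HKD → CAD:
CAD 1,130,000.00 × 5.896 = CNY 6,662,480.00
CNY 6,662,480.00 ÷ 0.9218 = HKD 7,227,684.96
HKD 7,227,684.96 ÷ 6.319 = CAD 1,143,802.02
Profit = CAD 1,143,802.02 − CAD 1,130,000.00

Profit: CAD 13,802.02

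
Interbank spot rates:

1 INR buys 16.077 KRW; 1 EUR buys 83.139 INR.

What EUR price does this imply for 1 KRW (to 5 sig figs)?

KRW/EUR = 0.00074815

1 KRW ÷ 16.077 = 0.0622007 INR
0.0622007 INR ÷ 83.139 = 0.000748153 EUR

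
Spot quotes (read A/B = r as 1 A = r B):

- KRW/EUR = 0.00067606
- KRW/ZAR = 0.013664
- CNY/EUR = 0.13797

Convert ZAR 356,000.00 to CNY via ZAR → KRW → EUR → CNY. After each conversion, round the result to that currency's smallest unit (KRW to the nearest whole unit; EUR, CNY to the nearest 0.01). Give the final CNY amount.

ZAR 356,000.00 ÷ 0.013664 = KRW 26,053,864
KRW 26,053,864 × 0.00067606 = EUR 17,613.98
EUR 17,613.98 ÷ 0.13797 = CNY 127,665.29

CNY 127,665.29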